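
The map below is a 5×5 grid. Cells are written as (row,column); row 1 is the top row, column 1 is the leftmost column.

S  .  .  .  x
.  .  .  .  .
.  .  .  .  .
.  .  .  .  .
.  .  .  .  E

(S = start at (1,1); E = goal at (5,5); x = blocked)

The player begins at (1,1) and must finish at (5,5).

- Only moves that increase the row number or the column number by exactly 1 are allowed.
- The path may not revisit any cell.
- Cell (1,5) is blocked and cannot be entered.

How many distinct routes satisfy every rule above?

A right/down-only route from (1,1) to (5,5) makes exactly 4 down-moves and 4 right-moves in some order.
With no other constraints that would be C(8,4) = 70 routes.
Subtract routes through each blocked cell (inclusion–exclusion for overlaps): − through (1,5): 1 → 69.
That gives 69 routes.

69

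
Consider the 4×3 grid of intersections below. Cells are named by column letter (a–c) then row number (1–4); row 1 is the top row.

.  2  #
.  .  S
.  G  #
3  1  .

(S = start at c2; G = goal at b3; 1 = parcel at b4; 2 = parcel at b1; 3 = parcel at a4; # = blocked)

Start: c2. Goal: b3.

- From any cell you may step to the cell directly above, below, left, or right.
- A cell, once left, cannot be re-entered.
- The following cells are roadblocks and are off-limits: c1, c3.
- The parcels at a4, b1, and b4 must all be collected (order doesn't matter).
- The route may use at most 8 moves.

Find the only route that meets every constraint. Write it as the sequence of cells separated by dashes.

c2 - b2 - b1 - a1 - a2 - a3 - a4 - b4 - b3

The 8-move cap with required stops at a4, b1, b4 leaves no slack for detours.
Route from c2: left 1 to b2, up 1 to b1, left 1 to a1, down 3 to a4, right 1 to b4, up 1 to b3 — 8 moves in all.
Check: all required cells visited; 8 ≤ 8 moves.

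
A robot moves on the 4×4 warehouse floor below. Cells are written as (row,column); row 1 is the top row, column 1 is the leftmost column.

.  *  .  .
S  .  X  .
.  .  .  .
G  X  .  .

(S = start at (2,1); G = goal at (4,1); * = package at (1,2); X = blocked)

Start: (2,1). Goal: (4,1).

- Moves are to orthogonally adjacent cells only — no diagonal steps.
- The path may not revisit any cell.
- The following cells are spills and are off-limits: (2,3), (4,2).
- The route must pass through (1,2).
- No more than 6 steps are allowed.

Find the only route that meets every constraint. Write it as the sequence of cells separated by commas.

(2,1), (1,1), (1,2), (2,2), (3,2), (3,1), (4,1)

The 6-move cap with required stops at (1,2) leaves no slack for detours.
Route from (2,1): up to (1,1), right to (1,2), 2× down (reaching (3,2)), left to (3,1), down to (4,1) — 6 moves in all.
Check: all required cells visited; 6 ≤ 6 moves.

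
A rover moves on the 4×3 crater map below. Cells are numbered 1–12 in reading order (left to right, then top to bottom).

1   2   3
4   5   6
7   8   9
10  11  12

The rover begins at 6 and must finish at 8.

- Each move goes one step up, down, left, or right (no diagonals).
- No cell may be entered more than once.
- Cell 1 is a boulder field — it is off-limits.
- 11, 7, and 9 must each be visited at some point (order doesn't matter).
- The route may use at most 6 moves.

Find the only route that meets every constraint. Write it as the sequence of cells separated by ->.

The budget equals the shortest possible length, so every move has to be on a shortest route through the required cells.
Route from 6: 2× down (reaching 12), 2× left (reaching 10), up to 7, right to 8 — 6 moves in all.
Check: all required cells visited; 6 ≤ 6 moves.

6 -> 9 -> 12 -> 11 -> 10 -> 7 -> 8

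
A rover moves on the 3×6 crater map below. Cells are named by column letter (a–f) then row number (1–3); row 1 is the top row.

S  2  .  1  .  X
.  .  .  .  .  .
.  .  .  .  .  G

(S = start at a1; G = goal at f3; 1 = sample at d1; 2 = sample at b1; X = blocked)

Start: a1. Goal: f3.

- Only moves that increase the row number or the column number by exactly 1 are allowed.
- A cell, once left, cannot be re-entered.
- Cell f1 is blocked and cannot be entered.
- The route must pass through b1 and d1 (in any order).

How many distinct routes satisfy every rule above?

A right/down-only route from a1 to f3 makes exactly 2 down-moves and 5 right-moves in some order.
With no other constraints that would be C(7,2) = 21 routes.
A monotone route can only reach the required cells in the order b1, d1, so split there and multiply the segment counts (each segment already excludes blocked cells): a1→b1: 1; b1→d1: 1; d1→f3: 5; product = 5.
That gives 5 routes.

5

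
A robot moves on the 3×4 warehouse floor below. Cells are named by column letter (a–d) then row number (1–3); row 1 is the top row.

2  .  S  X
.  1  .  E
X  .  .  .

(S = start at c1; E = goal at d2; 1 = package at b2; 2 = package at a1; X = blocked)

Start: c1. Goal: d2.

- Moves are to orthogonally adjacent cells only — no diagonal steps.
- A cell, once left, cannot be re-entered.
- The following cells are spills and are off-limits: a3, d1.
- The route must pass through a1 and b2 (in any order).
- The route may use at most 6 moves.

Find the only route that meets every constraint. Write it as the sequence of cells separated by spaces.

c1 b1 a1 a2 b2 c2 d2

The 6-move cap with required stops at a1, b2 leaves no slack for detours.
Route from c1: 2× left (reaching a1), down to a2, 3× right (reaching d2) — 6 moves in all.
Check: all required cells visited; 6 ≤ 6 moves.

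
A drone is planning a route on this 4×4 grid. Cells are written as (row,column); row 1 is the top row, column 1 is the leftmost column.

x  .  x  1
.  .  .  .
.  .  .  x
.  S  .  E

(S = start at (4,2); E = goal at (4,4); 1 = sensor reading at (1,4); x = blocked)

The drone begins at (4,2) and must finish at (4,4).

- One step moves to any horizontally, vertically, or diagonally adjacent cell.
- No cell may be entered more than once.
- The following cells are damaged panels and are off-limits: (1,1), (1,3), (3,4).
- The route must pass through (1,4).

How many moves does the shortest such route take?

6

Any route passes through (1,4) somewhere between (4,2) and (4,4). Summing Chebyshev distances along the two legs ((4,2) → (1,4) → (4,4)) gives a lower bound of 3 + 3 = 6 moves.
A route of 6 moves achieves this: (4,2) → (3,2) → (2,3) → (1,4) → (2,4) → (3,3) → (4,4).
Since 6 matches the lower bound, it is optimal.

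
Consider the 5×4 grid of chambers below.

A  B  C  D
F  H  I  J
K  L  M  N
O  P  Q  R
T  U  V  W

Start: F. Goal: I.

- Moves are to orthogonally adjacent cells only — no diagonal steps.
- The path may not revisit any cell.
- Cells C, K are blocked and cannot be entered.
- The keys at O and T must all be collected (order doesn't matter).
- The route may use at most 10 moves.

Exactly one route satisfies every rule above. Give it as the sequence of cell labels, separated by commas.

The budget equals the shortest possible length, so every move has to be on a shortest route through the required cells.
Route from F: right 1 to H, down 2 to P, left 1 to O, down 1 to T, right 2 to V, up 3 to I — 10 moves in all.
Check: all required cells visited; 10 ≤ 10 moves.

F, H, L, P, O, T, U, V, Q, M, I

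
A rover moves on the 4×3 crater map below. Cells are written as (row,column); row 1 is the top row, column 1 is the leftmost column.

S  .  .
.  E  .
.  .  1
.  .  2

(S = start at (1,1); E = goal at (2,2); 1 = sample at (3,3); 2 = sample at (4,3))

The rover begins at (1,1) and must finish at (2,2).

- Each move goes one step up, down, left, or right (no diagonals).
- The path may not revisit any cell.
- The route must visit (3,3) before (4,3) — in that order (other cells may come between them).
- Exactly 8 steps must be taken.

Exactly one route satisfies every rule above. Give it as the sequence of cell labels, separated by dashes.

(1,1) - (1,2) - (1,3) - (2,3) - (3,3) - (4,3) - (4,2) - (3,2) - (2,2)

The waypoints must appear in the order (3,3), (4,3), with no cell reused.
Route from (1,1): 2× right (reaching (1,3)), 3× down (reaching (4,3)), left to (4,2), 2× up (reaching (2,2)) — 8 moves in all.
Check: order respected (1 at step 4, 2 at step 5); 8 moves as required.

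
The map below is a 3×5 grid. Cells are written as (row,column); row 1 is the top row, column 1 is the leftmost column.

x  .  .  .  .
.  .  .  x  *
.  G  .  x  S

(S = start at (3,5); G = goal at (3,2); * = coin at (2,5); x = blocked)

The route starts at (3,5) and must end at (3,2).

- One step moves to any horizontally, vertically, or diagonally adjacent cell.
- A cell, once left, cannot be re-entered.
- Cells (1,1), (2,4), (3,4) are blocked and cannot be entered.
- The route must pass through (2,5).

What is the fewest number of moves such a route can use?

4

Any route passes through (2,5) somewhere between (3,5) and (3,2). Summing Chebyshev distances along the two legs ((3,5) → (2,5) → (3,2)) gives a lower bound of 1 + 3 = 4 moves.
A route of 4 moves achieves this: (3,5) → (2,5) → (1,4) → (2,3) → (3,2).
Since 4 matches the lower bound, it is optimal.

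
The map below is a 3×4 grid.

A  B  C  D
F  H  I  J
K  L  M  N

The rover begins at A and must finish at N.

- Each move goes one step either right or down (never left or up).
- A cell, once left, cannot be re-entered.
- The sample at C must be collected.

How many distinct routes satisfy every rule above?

A right/down-only route from A to N makes exactly 2 down-moves and 3 right-moves in some order.
With no other constraints that would be C(5,2) = 10 routes.
Split at C and multiply the segment counts: A→C: 1; C→N: 3; product = 3.
That gives 3 routes.

3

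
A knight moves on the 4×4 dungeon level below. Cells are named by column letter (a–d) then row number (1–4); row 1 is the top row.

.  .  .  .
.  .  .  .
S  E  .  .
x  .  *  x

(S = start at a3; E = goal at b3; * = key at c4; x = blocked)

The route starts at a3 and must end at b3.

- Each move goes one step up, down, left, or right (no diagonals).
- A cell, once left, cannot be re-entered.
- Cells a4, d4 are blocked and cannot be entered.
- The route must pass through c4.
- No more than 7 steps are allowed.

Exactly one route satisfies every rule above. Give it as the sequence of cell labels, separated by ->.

Any route must reach c4 and still end at b3 within 7 moves, so the order of the required stops is forced.
Route from a3: up to a2, 2× right (reaching c2), 2× down (reaching c4), left to b4, up to b3 — 7 moves in all.
Check: all required cells visited; 7 ≤ 7 moves.

a3 -> a2 -> b2 -> c2 -> c3 -> c4 -> b4 -> b3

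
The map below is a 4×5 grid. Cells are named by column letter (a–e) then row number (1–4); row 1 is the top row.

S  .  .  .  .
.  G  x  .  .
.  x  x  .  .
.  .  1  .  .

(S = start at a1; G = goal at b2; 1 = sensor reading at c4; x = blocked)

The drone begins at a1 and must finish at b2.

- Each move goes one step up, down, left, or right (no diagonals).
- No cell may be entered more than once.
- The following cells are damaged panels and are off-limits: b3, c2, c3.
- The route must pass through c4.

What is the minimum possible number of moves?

12

Any route passes through c4 somewhere between a1 and b2. Summing Manhattan distances along the two legs (a1 → c4 → b2) gives a lower bound of 5 + 3 = 8 moves.
That bound ignores the blocked cells. Measuring each leg by the fewest moves that actually steer around them (a1→c4: 5; c4→b2: 5) raises the lower bound to 10.
The shortest route satisfying every rule uses 12 moves: a1 → a2 → a3 → a4 → b4 → c4 → d4 → d3 → d2 → d1 → c1 → b1 → b2.
The bound of 10 isn't tight here; checking systematically, no route of length 10 through 11 satisfies every constraint, so 12 is the minimum.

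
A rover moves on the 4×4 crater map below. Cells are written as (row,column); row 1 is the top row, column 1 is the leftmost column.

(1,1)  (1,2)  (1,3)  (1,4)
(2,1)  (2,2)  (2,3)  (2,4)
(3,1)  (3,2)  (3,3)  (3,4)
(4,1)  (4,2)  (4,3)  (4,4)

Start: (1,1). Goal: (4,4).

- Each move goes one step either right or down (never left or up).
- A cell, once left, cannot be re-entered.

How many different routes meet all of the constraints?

20

A right/down-only route from (1,1) to (4,4) makes exactly 3 down-moves and 3 right-moves in some order.
With no other constraints that would be C(6,3) = 20 routes.
That gives 20 routes.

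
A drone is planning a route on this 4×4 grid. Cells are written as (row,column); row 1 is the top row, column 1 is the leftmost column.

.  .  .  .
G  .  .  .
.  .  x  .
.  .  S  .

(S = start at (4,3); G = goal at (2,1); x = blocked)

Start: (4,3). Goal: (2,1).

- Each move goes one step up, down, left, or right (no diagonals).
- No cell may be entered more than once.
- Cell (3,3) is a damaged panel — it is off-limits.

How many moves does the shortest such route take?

4

The Manhattan distance from (4,3) to (2,1) is |4−2| + |3−1| = 4, so at least 4 moves are needed.
A route of 4 moves achieves this: (4,3) → (4,2) → (3,2) → (2,2) → (2,1).
Since 4 matches the lower bound, it is optimal.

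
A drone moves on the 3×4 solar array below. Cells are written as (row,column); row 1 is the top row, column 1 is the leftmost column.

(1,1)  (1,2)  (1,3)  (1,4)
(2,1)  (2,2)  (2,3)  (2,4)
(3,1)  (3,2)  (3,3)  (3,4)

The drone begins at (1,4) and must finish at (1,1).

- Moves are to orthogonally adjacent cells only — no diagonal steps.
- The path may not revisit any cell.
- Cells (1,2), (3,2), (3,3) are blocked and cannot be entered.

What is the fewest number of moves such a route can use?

The Manhattan distance from (1,4) to (1,1) is |1−1| + |4−1| = 3, so at least 3 moves are needed.
That bound ignores the blocked cells. Measuring each leg by the fewest moves that actually steer around them ((1,4)→(1,1): 5) raises the lower bound to 5.
A route of 5 moves exists: (1,4) → (2,4) → (2,3) → (2,2) → (2,1) → (1,1).
Since 5 matches that lower bound, it is optimal.

5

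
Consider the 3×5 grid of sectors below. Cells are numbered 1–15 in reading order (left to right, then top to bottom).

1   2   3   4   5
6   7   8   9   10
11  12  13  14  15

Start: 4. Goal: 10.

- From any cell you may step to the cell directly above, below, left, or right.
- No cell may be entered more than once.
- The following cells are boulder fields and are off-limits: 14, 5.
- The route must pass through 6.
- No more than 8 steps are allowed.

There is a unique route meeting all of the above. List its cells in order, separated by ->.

4 -> 3 -> 2 -> 1 -> 6 -> 7 -> 8 -> 9 -> 10

The budget equals the shortest possible length, so every move has to be on a shortest route through the required cells.
Route from 4: left 3 to 1, down 1 to 6, right 4 to 10 — 8 moves in all.
Check: all required cells visited; 8 ≤ 8 moves.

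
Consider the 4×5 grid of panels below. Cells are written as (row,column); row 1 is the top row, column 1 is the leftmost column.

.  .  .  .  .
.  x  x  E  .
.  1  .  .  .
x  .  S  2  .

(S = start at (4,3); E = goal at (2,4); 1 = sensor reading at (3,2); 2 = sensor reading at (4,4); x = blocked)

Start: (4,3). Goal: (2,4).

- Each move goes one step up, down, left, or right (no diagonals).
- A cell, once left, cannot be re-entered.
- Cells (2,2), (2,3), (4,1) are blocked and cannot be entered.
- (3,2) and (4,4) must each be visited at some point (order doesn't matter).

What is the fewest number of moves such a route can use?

9

Any route passes through (3,2) and (4,4) in some order between (4,3) and (2,4). Summing Manhattan distances along each leg and taking the cheapest ordering ((4,3) → (3,2) → (4,4) → (2,4)) gives a lower bound of 2 + 3 + 2 = 7 moves.
The shortest route satisfying every rule uses 9 moves: (4,3) → (4,2) → (3,2) → (3,3) → (3,4) → (4,4) → (4,5) → (3,5) → (2,5) → (2,4).
The bound of 7 isn't tight here; checking systematically, no route of length 7 through 8 satisfies every constraint, so 9 is the minimum.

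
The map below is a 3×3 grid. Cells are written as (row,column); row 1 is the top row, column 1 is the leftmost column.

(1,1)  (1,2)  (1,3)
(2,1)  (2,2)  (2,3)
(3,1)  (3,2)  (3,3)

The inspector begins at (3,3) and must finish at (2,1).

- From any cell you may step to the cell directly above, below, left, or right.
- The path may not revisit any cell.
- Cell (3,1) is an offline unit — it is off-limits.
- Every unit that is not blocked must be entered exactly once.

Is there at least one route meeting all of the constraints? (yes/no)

One route that works: (3,3) → (3,2) → (2,2) → (2,3) → (1,3) → (1,2) → (1,1) → (2,1).

yes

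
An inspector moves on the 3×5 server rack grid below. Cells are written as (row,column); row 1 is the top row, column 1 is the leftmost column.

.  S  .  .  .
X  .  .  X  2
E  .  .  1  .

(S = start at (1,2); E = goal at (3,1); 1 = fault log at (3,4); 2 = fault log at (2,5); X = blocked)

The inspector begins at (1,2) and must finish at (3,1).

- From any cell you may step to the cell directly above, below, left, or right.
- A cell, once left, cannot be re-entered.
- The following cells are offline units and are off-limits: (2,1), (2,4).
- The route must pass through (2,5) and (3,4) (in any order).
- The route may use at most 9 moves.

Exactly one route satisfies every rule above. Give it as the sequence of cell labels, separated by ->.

Any route must reach (2,5) and (3,4) and still end at (3,1) within 9 moves, so the order of the required stops is forced.
Route from (1,2): right 3 to (1,5), down 2 to (3,5), left 4 to (3,1) — 9 moves in all.
Check: all required cells visited; 9 ≤ 9 moves.

(1,2) -> (1,3) -> (1,4) -> (1,5) -> (2,5) -> (3,5) -> (3,4) -> (3,3) -> (3,2) -> (3,1)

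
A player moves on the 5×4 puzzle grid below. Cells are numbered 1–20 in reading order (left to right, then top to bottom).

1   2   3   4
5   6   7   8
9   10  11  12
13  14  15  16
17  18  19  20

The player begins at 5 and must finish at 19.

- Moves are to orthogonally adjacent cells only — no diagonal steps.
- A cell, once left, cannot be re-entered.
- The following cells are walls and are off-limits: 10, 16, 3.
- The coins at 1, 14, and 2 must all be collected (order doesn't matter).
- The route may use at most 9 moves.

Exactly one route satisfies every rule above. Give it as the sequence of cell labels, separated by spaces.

Any route must reach 1, 14, and 2 and still end at 19 within 9 moves, so the order of the required stops is forced.
Route from 5: up to 1, right to 2, down to 6, right to 7, 2× down (reaching 15), left to 14, down to 18, right to 19 — 9 moves in all.
Check: all required cells visited; 9 ≤ 9 moves.

5 1 2 6 7 11 15 14 18 19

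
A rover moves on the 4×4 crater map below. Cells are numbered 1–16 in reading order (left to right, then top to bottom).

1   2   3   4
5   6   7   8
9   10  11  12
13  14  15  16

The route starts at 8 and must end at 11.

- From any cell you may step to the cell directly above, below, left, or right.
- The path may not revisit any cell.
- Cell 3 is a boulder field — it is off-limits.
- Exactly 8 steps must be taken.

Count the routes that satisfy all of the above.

Need simple routes of exactly 8 moves from 8 to 11 (Manhattan distance 2, so 3 moves are spent on a detour and 3 undoing it).
Enumerating: 8 12 16 15 14 10 6 7 11 | 8 12 16 15 14 13 9 10 11 | 8 7 6 2 1 5 9 10 11 | 8 7 6 10 14 15 16 12 11 | 8 7 6 10 9 13 14 15 11 | 8 7 6 5 9 13 14 10 11 | 8 7 6 5 9 13 14 15 11 | 8 7 6 5 9 10 14 15 11.
That gives 8 routes.

8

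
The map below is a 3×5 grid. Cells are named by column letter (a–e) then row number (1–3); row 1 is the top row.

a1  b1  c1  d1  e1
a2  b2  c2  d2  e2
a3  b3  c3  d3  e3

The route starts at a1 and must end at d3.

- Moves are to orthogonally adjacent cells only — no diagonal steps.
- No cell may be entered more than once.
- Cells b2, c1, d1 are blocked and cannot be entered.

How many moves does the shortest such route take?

5

The Manhattan distance from a1 to d3 is |1−3| + |1−4| = 5, so at least 5 moves are needed.
A route of 5 moves achieves this: a1 → a2 → a3 → b3 → c3 → d3.
Since 5 matches the lower bound, it is optimal.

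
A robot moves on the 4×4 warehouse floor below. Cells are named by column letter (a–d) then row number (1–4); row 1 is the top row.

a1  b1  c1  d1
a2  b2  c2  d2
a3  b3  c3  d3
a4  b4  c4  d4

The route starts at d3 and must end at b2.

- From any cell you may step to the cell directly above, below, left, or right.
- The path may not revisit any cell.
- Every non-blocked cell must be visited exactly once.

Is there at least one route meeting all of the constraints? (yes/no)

yes

One route that works: d3 → d4 → c4 → c3 → c2 → d2 → d1 → c1 → b1 → a1 → a2 → a3 → a4 → b4 → b3 → b2.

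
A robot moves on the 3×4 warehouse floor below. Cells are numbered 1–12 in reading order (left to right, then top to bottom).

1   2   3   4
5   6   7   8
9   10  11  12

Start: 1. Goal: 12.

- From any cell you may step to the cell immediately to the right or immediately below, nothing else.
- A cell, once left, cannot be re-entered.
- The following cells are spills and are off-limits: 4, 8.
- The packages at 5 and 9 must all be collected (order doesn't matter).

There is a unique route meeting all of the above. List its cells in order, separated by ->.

Moves only go right or down, so the column and row indices never decrease.
Route from 1: down 2 to 9, right 3 to 12 — 5 moves in all.
Check: all required cells visited.

1 -> 5 -> 9 -> 10 -> 11 -> 12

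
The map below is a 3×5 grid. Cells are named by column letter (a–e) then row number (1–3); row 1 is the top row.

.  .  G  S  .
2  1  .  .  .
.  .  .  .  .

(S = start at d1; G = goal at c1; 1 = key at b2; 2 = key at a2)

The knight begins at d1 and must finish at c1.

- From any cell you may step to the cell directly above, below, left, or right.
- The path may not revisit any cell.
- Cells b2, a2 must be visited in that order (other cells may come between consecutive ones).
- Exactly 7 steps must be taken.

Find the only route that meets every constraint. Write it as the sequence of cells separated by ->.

The waypoints must appear in the order b2, a2, with no cell reused.
Route from d1: down to d2, 3× left (reaching a2), up to a1, 2× right (reaching c1) — 7 moves in all.
Check: order respected (1 at step 3, 2 at step 4); 7 moves as required.

d1 -> d2 -> c2 -> b2 -> a2 -> a1 -> b1 -> c1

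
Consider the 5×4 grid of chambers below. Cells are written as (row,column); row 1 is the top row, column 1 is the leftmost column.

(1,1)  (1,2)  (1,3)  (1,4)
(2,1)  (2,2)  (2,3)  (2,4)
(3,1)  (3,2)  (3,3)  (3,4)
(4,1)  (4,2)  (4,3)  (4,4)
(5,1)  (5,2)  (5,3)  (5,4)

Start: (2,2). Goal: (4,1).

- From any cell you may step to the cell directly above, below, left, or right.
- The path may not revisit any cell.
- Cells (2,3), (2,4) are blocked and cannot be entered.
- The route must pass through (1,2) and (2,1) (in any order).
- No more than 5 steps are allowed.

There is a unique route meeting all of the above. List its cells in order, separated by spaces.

(2,2) (1,2) (1,1) (2,1) (3,1) (4,1)

The budget equals the shortest possible length, so every move has to be on a shortest route through the required cells.
Route from (2,2): up 1 to (1,2), left 1 to (1,1), down 3 to (4,1) — 5 moves in all.
Check: all required cells visited; 5 ≤ 5 moves.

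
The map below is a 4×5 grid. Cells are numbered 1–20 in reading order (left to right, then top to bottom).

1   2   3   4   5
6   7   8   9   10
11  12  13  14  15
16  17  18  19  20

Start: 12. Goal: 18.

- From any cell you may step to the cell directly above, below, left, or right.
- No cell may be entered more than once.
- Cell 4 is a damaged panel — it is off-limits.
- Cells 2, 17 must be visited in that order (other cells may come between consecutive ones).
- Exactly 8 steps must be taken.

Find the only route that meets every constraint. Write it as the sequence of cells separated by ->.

12 -> 7 -> 2 -> 1 -> 6 -> 11 -> 16 -> 17 -> 18

The waypoints must appear in the order 2, 17, with no cell reused.
Route from 12: 2× up (reaching 2), left to 1, 3× down (reaching 16), 2× right (reaching 18) — 8 moves in all.
Check: order respected (2 at step 2, 17 at step 7); 8 moves as required.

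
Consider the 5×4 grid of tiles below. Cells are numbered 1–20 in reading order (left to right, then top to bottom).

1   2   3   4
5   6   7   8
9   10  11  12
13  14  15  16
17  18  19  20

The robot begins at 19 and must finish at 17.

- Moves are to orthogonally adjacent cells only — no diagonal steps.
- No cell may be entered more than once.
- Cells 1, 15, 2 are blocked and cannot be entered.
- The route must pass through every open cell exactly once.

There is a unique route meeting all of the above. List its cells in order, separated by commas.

Need to visit all 17 open cells exactly once, starting at 19 and ending at 17.
Cell 3 has only two open neighbours (7 and 4), so the path must pass straight through it: one of those is the cell it's entered from and the other is where it exits.
Route from 19: right to 20, 4× up (reaching 4), left to 3, 2× down (reaching 11), left to 10, up to 6, left to 5, 2× down (reaching 13), right to 14, down to 18, left to 17 — 16 moves in all.
Check: all 17 open cells covered.

19, 20, 16, 12, 8, 4, 3, 7, 11, 10, 6, 5, 9, 13, 14, 18, 17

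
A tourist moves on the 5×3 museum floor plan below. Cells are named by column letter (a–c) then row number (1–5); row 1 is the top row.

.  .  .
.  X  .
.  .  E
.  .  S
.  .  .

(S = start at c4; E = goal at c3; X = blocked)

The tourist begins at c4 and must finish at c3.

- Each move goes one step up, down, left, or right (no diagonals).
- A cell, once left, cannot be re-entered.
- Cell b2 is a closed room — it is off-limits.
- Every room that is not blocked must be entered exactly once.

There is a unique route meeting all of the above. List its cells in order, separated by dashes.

Need to visit all 14 open cells exactly once, starting at c4 and ending at c3.
Cell a5 has only two open neighbours (a4 and b5), so the path must pass straight through it: one of those is the cell it's entered from and the other is where it exits.
Route from c4: down 1 to c5, left 2 to a5, up 1 to a4, right 1 to b4, up 1 to b3, left 1 to a3, up 2 to a1, right 2 to c1, down 2 to c3 — 13 moves in all.
Check: all 14 open cells covered.

c4 - c5 - b5 - a5 - a4 - b4 - b3 - a3 - a2 - a1 - b1 - c1 - c2 - c3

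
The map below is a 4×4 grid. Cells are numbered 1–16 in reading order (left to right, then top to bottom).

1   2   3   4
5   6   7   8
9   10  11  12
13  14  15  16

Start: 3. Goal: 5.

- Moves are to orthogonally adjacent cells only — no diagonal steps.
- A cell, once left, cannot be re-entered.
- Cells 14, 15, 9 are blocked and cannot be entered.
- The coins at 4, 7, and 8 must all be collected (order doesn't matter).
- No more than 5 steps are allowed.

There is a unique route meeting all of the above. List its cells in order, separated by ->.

The budget equals the shortest possible length, so every move has to be on a shortest route through the required cells.
Route from 3: right 1 to 4, down 1 to 8, left 3 to 5 — 5 moves in all.
Check: all required cells visited; 5 ≤ 5 moves.

3 -> 4 -> 8 -> 7 -> 6 -> 5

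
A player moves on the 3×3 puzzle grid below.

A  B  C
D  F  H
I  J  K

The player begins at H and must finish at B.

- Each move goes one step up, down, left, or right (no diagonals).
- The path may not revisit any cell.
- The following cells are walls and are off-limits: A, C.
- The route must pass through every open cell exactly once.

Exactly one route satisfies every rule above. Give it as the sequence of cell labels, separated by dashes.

H - K - J - I - D - F - B

Need to visit all 7 open cells exactly once, starting at H and ending at B.
Route from H: down to K, 2× left (reaching I), up to D, right to F, up to B — 6 moves in all.
Check: all 7 open cells covered.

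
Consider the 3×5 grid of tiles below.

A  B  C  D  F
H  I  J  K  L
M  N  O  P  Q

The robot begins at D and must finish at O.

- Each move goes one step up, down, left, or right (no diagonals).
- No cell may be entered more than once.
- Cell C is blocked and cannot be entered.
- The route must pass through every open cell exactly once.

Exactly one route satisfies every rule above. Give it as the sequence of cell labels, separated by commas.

D, F, L, Q, P, K, J, I, B, A, H, M, N, O

Need to visit all 14 open cells exactly once, starting at D and ending at O.
Cell Q has only two open neighbours (L and P), so the path must pass straight through it: one of those is the cell it's entered from and the other is where it exits.
Route from D: right to F, 2× down (reaching Q), left to P, up to K, 2× left (reaching I), up to B, left to A, 2× down (reaching M), 2× right (reaching O) — 13 moves in all.
Check: all 14 open cells covered.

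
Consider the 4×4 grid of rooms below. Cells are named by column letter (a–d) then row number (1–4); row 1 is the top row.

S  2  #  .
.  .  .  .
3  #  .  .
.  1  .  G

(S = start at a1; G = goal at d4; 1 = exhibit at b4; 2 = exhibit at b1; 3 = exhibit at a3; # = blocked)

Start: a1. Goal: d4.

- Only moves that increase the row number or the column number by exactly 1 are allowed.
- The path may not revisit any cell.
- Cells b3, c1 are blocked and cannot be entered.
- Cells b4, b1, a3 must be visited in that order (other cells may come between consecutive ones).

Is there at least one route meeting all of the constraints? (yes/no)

no

b1 lies above b4, so going from b4 to b1 would need an upward move — but moves only go right/down, so b4 cannot be visited before b1.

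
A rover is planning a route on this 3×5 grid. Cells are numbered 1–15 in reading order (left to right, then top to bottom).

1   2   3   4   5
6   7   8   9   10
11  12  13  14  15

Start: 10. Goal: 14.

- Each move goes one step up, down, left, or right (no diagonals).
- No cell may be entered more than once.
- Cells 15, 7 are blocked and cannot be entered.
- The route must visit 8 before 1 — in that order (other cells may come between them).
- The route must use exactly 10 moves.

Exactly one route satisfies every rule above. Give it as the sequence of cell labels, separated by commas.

10, 9, 8, 3, 2, 1, 6, 11, 12, 13, 14

The waypoints must appear in the order 8, 1, with no cell reused.
Route from 10: 2× left (reaching 8), up to 3, 2× left (reaching 1), 2× down (reaching 11), 3× right (reaching 14) — 10 moves in all.
Check: order respected (8 at step 2, 1 at step 5); 10 moves as required.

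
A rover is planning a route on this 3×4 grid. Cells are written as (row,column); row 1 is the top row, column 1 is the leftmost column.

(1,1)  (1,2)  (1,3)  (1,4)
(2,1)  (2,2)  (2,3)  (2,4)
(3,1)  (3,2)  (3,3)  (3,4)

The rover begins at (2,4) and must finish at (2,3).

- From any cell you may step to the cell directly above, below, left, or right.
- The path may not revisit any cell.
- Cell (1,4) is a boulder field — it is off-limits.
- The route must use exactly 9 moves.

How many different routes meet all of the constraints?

4

Need simple routes of exactly 9 moves from (2,4) to (2,3) (Manhattan distance 1, so 4 moves are spent on a detour and 4 undoing it).
Enumerating: (2,4) (3,4) (3,3) (3,2) (2,2) (2,1) (1,1) (1,2) (1,3) (2,3) | (2,4) (3,4) (3,3) (3,2) (3,1) (2,1) (1,1) (1,2) (2,2) (2,3) | (2,4) (3,4) (3,3) (3,2) (3,1) (2,1) (1,1) (1,2) (1,3) (2,3) | (2,4) (3,4) (3,3) (3,2) (3,1) (2,1) (2,2) (1,2) (1,3) (2,3).
That gives 4 routes.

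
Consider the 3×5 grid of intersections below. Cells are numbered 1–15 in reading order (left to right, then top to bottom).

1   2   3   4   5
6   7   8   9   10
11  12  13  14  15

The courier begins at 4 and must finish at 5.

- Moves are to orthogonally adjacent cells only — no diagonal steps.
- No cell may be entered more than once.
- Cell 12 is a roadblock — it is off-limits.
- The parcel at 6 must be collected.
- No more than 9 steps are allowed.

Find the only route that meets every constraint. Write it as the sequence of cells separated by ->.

4 -> 3 -> 2 -> 1 -> 6 -> 7 -> 8 -> 9 -> 10 -> 5

The 9-move cap with required stops at 6 leaves no slack for detours.
Route from 4: 3× left (reaching 1), down to 6, 4× right (reaching 10), up to 5 — 9 moves in all.
Check: all required cells visited; 9 ≤ 9 moves.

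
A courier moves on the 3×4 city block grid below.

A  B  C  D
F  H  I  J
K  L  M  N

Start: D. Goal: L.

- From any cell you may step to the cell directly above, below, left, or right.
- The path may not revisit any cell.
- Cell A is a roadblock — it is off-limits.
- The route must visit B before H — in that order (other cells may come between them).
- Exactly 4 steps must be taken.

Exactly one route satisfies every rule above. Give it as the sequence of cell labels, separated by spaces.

The waypoints must appear in the order B, H, with no cell reused.
Route from D: left 2 to B, down 2 to L — 4 moves in all.
Check: order respected (B at step 2, H at step 3); 4 moves as required.

D C B H L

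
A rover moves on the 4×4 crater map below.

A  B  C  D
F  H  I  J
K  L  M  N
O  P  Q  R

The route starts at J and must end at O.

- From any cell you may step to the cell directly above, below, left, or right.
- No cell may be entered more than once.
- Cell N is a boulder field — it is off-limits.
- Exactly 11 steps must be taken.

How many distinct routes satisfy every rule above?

Need simple routes of exactly 11 moves from J to O (Manhattan distance 5, so 3 moves are spent on a detour and 3 undoing it).
Branch systematically from the start, pruning whenever the remaining move budget drops below the Manhattan distance to O or differs from it in parity. Grouping the completions by first move — via D: 11; via I: 5 — and summing: 11 + 5 = 16.
That gives 16 routes.

16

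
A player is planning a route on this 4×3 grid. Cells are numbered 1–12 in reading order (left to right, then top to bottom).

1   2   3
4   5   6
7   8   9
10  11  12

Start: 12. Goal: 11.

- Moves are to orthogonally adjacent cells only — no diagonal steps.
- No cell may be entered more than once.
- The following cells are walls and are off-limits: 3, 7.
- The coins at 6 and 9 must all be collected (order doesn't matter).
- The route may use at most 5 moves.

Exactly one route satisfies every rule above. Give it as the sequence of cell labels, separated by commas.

12, 9, 6, 5, 8, 11

Any route must reach 6 and 9 and still end at 11 within 5 moves, so the order of the required stops is forced.
Route from 12: up 2 to 6, left 1 to 5, down 2 to 11 — 5 moves in all.
Check: all required cells visited; 5 ≤ 5 moves.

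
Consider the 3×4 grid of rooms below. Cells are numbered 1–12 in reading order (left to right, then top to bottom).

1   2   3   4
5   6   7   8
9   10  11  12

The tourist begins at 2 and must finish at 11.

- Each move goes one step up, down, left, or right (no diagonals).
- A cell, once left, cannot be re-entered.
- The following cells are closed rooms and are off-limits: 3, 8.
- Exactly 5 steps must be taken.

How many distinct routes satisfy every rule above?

4

Need simple routes of exactly 5 moves from 2 to 11 (Manhattan distance 3, so 1 moves are spent on a detour and 1 undoing it).
Enumerating: 2 6 5 9 10 11 | 2 1 5 9 10 11 | 2 1 5 6 10 11 | 2 1 5 6 7 11.
That gives 4 routes.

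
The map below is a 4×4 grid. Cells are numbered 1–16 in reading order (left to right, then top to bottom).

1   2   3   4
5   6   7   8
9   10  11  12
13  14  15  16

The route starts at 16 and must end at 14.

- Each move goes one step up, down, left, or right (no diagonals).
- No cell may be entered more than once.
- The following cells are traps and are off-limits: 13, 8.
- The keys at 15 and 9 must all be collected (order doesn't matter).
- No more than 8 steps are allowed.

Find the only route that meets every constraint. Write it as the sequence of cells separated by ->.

The budget equals the shortest possible length, so every move has to be on a shortest route through the required cells.
Route from 16: left to 15, 2× up (reaching 7), 2× left (reaching 5), down to 9, right to 10, down to 14 — 8 moves in all.
Check: all required cells visited; 8 ≤ 8 moves.

16 -> 15 -> 11 -> 7 -> 6 -> 5 -> 9 -> 10 -> 14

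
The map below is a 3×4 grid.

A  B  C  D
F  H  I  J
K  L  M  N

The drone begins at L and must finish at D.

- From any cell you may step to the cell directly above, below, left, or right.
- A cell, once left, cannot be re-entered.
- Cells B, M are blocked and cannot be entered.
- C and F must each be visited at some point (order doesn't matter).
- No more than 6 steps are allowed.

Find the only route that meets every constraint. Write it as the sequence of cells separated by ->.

L -> K -> F -> H -> I -> C -> D

The 6-move cap with required stops at C, F leaves no slack for detours.
Route from L: left 1 to K, up 1 to F, right 2 to I, up 1 to C, right 1 to D — 6 moves in all.
Check: all required cells visited; 6 ≤ 6 moves.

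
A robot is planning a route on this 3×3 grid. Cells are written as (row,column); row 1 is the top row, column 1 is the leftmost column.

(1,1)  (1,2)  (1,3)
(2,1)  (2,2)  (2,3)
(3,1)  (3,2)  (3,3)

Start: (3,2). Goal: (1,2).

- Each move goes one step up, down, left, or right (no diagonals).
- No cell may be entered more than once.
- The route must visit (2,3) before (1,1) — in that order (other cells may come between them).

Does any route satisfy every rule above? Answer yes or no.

yes

One route that works: (3,2) → (3,3) → (2,3) → (2,2) → (2,1) → (1,1) → (1,2).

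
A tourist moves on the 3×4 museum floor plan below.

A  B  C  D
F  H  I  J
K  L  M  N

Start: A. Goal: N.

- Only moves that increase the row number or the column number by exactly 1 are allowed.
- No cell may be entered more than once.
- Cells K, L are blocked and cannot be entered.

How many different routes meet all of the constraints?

A right/down-only route from A to N makes exactly 2 down-moves and 3 right-moves in some order.
With no other constraints that would be C(5,2) = 10 routes.
Subtract routes through each blocked cell (inclusion–exclusion for overlaps): − through K: 1 − through L: 3 + through K&L: 1 → 7.
That gives 7 routes.

7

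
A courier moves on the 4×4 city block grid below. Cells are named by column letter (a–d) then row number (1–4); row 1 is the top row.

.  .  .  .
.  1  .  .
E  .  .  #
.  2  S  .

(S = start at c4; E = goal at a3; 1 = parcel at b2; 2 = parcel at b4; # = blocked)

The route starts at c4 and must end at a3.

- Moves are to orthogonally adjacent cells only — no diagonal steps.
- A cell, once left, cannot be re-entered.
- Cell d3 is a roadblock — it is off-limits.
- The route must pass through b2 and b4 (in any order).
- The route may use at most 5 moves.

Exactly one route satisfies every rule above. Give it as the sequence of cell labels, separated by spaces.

c4 b4 b3 b2 a2 a3

Any route must reach b2 and b4 and still end at a3 within 5 moves, so the order of the required stops is forced.
Route from c4: left 1 to b4, up 2 to b2, left 1 to a2, down 1 to a3 — 5 moves in all.
Check: all required cells visited; 5 ≤ 5 moves.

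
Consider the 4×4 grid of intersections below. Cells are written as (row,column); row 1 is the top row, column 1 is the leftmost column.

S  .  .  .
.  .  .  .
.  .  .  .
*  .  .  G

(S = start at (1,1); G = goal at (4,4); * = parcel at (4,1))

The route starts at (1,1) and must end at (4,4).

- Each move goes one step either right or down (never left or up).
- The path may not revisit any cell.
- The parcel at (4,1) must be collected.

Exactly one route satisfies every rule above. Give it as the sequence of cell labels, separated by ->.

(1,1) -> (2,1) -> (3,1) -> (4,1) -> (4,2) -> (4,3) -> (4,4)

Moves only go right or down, so the column and row indices never decrease.
Route from (1,1): 3× down (reaching (4,1)), 3× right (reaching (4,4)) — 6 moves in all.
Check: all required cells visited.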